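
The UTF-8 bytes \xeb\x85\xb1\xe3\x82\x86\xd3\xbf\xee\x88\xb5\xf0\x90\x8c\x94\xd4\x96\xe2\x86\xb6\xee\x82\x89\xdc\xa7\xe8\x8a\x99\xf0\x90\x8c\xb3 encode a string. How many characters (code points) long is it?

Byte at offset 0: 0xEB = 11101011 → 3-byte char (#1). Advance 3.
Byte at offset 3: 0xE3 = 11100011 → 3-byte char (#2). Advance 3.
Byte at offset 6: 0xD3 = 11010011 → 2-byte char (#3). Advance 2.
Byte at offset 8: 0xEE = 11101110 → 3-byte char (#4). Advance 3.
Byte at offset 11: 0xF0 = 11110000 → 4-byte char (#5). Advance 4.
Byte at offset 15: 0xD4 = 11010100 → 2-byte char (#6). Advance 2.
Byte at offset 17: 0xE2 = 11100010 → 3-byte char (#7). Advance 3.
Byte at offset 20: 0xEE = 11101110 → 3-byte char (#8). Advance 3.
Byte at offset 23: 0xDC = 11011100 → 2-byte char (#9). Advance 2.
Byte at offset 25: 0xE8 = 11101000 → 3-byte char (#10). Advance 3.
Byte at offset 28: 0xF0 = 11110000 → 4-byte char (#11). Advance 4.
Reached end at offset 32 after 11 code points.

11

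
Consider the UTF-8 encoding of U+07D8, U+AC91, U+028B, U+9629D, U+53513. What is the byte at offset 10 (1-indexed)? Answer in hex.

0x8A

1-indexed offset 10 is 0-indexed offset 9.
U+07D8 → 2-byte form DF 98 at offsets 0–1.
U+AC91 → 3-byte form EA B2 91 at offsets 2–4.
U+028B → 2-byte form CA 8B at offsets 5–6.
U+9629D → 4-byte form F2 96 8A 9D at offsets 7–10.
Offset 9 falls in char 4's range; it's byte 3 of F2 96 8A 9D = 0x8A.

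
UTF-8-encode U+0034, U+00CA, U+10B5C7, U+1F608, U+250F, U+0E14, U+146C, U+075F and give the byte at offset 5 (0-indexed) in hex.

U+0034 → 1-byte form 34 at offsets 0–0.
U+00CA → 2-byte form C3 8A at offsets 1–2.
U+10B5C7 → 4-byte form F4 8B 97 87 at offsets 3–6.
Offset 5 falls in char 3's range; it's byte 3 of F4 8B 97 87 = 0x97.

0x97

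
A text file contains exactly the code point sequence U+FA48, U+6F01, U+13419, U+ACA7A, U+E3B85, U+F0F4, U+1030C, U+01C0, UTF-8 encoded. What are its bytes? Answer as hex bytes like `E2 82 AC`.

EF A9 88 E6 BC 81 F0 93 90 99 F2 AC A9 BA F3 A3 AE 85 EF 83 B4 F0 90 8C 8C C7 80

U+FA48: 3-byte form → EF A9 88.
U+6F01: 3-byte form → E6 BC 81.
U+13419: 4-byte form → F0 93 90 99.
U+ACA7A: 4-byte form → F2 AC A9 BA.
U+E3B85: 4-byte form → F3 A3 AE 85.
U+F0F4: 3-byte form → EF 83 B4.
U+1030C: 4-byte form → F0 90 8C 8C.
U+01C0: 2-byte form → C7 80.
Concatenated (27 bytes): EF A9 88 E6 BC 81 F0 93 90 99 F2 AC A9 BA F3 A3 AE 85 EF 83 B4 F0 90 8C 8C C7 80.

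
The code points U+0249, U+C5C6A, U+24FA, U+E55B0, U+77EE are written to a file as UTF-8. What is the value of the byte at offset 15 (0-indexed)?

U+0249 → 2-byte form C9 89 at offsets 0–1.
U+C5C6A → 4-byte form F3 85 B1 AA at offsets 2–5.
U+24FA → 3-byte form E2 93 BA at offsets 6–8.
U+E55B0 → 4-byte form F3 A5 96 B0 at offsets 9–12.
U+77EE → 3-byte form E7 9F AE at offsets 13–15.
Offset 15 falls in char 5's range; it's byte 3 of E7 9F AE = 0xAE.

0xAE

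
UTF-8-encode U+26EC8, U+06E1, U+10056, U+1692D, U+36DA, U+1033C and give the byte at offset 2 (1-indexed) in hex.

1-indexed offset 2 is 0-indexed offset 1.
U+26EC8 → 4-byte form F0 A6 BB 88 at offsets 0–3.
Offset 1 falls in char 1's range; it's byte 2 of F0 A6 BB 88 = 0xA6.

0xA6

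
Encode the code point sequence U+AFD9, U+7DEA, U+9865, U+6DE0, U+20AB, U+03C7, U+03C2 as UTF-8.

EA BF 99 E7 B7 AA E9 A1 A5 E6 B7 A0 E2 82 AB CF 87 CF 82

U+AFD9: 3-byte form → EA BF 99.
U+7DEA: 3-byte form → E7 B7 AA.
U+9865: 3-byte form → E9 A1 A5.
U+6DE0: 3-byte form → E6 B7 A0.
U+20AB: 3-byte form → E2 82 AB.
U+03C7: 2-byte form → CF 87.
U+03C2: 2-byte form → CF 82.
Concatenated (19 bytes): EA BF 99 E7 B7 AA E9 A1 A5 E6 B7 A0 E2 82 AB CF 87 CF 82.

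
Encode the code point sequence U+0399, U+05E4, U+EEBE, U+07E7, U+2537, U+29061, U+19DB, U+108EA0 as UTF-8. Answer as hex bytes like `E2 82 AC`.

U+0399: 2-byte form → CE 99.
U+05E4: 2-byte form → D7 A4.
U+EEBE: 3-byte form → EE BA BE.
U+07E7: 2-byte form → DF A7.
U+2537: 3-byte form → E2 94 B7.
U+29061: 4-byte form → F0 A9 81 A1.
U+19DB: 3-byte form → E1 A7 9B.
U+108EA0: 4-byte form → F4 88 BA A0.
Concatenated (23 bytes): CE 99 D7 A4 EE BA BE DF A7 E2 94 B7 F0 A9 81 A1 E1 A7 9B F4 88 BA A0.

CE 99 D7 A4 EE BA BE DF A7 E2 94 B7 F0 A9 81 A1 E1 A7 9B F4 88 BA A0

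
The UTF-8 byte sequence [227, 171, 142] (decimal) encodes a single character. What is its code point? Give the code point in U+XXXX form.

U+3ACE

Leading byte 0xE3 = 11100011 matches 1110xxxx → 3-byte sequence.
Byte 1: 0xE3 = 11100011, payload 0011 (4 bits).
Byte 2: 0xAB = 10101011 (10xxxxxx ✓), payload 101011.
Byte 3: 0x8E = 10001110 (10xxxxxx ✓), payload 001110.
Concatenate: 0011101011001110 = 0x3ACE (16 bits → U+3ACE).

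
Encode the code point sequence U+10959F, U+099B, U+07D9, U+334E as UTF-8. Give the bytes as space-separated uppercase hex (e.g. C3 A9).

U+10959F: 4-byte form → F4 89 96 9F.
U+099B: 3-byte form → E0 A6 9B.
U+07D9: 2-byte form → DF 99.
U+334E: 3-byte form → E3 8D 8E.
Concatenated (12 bytes): F4 89 96 9F E0 A6 9B DF 99 E3 8D 8E.

F4 89 96 9F E0 A6 9B DF 99 E3 8D 8E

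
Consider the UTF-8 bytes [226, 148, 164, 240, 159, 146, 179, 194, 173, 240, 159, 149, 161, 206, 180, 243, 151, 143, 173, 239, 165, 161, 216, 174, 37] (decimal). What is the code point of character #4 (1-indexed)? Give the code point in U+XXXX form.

Offset 0: leading byte 0xE2 = 11100010 → 3-byte char #1 = E2 94 A4.
Offset 3: leading byte 0xF0 = 11110000 → 4-byte char #2 = F0 9F 92 B3.
Offset 7: leading byte 0xC2 = 11000010 → 2-byte char #3 = C2 AD.
Offset 9: leading byte 0xF0 = 11110000 → 4-byte char #4 = F0 9F 95 A1.
Leading byte 0xF0 = 11110000 matches 11110xxx → 4-byte sequence.
Byte 1: 0xF0 = 11110000, payload 000 (3 bits).
Byte 2: 0x9F = 10011111 (10xxxxxx ✓), payload 011111.
Byte 3: 0x95 = 10010101 (10xxxxxx ✓), payload 010101.
Byte 4: 0xA1 = 10100001 (10xxxxxx ✓), payload 100001.
Concatenate: 000011111010101100001 = 0x1F561 (21 bits → U+1F561).

U+1F561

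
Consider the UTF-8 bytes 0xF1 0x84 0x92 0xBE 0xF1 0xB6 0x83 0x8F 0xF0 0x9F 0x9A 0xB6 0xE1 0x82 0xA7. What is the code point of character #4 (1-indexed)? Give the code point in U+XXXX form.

Offset 0: leading byte 0xF1 = 11110001 → 4-byte char #1 = F1 84 92 BE.
Offset 4: leading byte 0xF1 = 11110001 → 4-byte char #2 = F1 B6 83 8F.
Offset 8: leading byte 0xF0 = 11110000 → 4-byte char #3 = F0 9F 9A B6.
Offset 12: leading byte 0xE1 = 11100001 → 3-byte char #4 = E1 82 A7.
Leading byte 0xE1 = 11100001 matches 1110xxxx → 3-byte sequence.
Byte 1: 0xE1 = 11100001, payload 0001 (4 bits).
Byte 2: 0x82 = 10000010 (10xxxxxx ✓), payload 000010.
Byte 3: 0xA7 = 10100111 (10xxxxxx ✓), payload 100111.
Concatenate: 0001000010100111 = 0x10A7 (16 bits → U+10A7).

U+10A7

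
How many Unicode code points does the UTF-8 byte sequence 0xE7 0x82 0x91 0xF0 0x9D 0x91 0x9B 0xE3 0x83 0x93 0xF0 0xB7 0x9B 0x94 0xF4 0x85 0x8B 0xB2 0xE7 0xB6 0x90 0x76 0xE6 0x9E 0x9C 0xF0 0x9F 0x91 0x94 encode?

9

Byte at offset 0: 0xE7 = 11100111 → 3-byte char (#1). Advance 3.
Byte at offset 3: 0xF0 = 11110000 → 4-byte char (#2). Advance 4.
Byte at offset 7: 0xE3 = 11100011 → 3-byte char (#3). Advance 3.
Byte at offset 10: 0xF0 = 11110000 → 4-byte char (#4). Advance 4.
Byte at offset 14: 0xF4 = 11110100 → 4-byte char (#5). Advance 4.
Byte at offset 18: 0xE7 = 11100111 → 3-byte char (#6). Advance 3.
Byte at offset 21: 0x76 = 01110110 → 1-byte char (#7). Advance 1.
Byte at offset 22: 0xE6 = 11100110 → 3-byte char (#8). Advance 3.
Byte at offset 25: 0xF0 = 11110000 → 4-byte char (#9). Advance 4.
Reached end at offset 29 after 9 code points.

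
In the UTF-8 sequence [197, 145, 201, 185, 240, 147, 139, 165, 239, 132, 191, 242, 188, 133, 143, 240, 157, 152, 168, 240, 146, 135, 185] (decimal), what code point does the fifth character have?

Offset 0: leading byte 0xC5 = 11000101 → 2-byte char #1 = C5 91.
Offset 2: leading byte 0xC9 = 11001001 → 2-byte char #2 = C9 B9.
Offset 4: leading byte 0xF0 = 11110000 → 4-byte char #3 = F0 93 8B A5.
Offset 8: leading byte 0xEF = 11101111 → 3-byte char #4 = EF 84 BF.
Offset 11: leading byte 0xF2 = 11110010 → 4-byte char #5 = F2 BC 85 8F.
Leading byte 0xF2 = 11110010 matches 11110xxx → 4-byte sequence.
Byte 1: 0xF2 = 11110010, payload 010 (3 bits).
Byte 2: 0xBC = 10111100 (10xxxxxx ✓), payload 111100.
Byte 3: 0x85 = 10000101 (10xxxxxx ✓), payload 000101.
Byte 4: 0x8F = 10001111 (10xxxxxx ✓), payload 001111.
Concatenate: 010111100000101001111 = 0xBC14F (21 bits → U+BC14F).

U+BC14F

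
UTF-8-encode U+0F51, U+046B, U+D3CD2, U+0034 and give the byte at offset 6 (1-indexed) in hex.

0xF3

1-indexed offset 6 is 0-indexed offset 5.
U+0F51 → 3-byte form E0 BD 91 at offsets 0–2.
U+046B → 2-byte form D1 AB at offsets 3–4.
U+D3CD2 → 4-byte form F3 93 B3 92 at offsets 5–8.
Offset 5 falls in char 3's range; it's byte 1 of F3 93 B3 92 = 0xF3.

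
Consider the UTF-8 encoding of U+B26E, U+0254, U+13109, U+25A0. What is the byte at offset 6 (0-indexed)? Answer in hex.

U+B26E → 3-byte form EB 89 AE at offsets 0–2.
U+0254 → 2-byte form C9 94 at offsets 3–4.
U+13109 → 4-byte form F0 93 84 89 at offsets 5–8.
Offset 6 falls in char 3's range; it's byte 2 of F0 93 84 89 = 0x93.

0x93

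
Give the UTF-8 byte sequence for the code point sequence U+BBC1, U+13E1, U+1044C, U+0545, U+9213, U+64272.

U+BBC1: 3-byte form → EB AF 81.
U+13E1: 3-byte form → E1 8F A1.
U+1044C: 4-byte form → F0 90 91 8C.
U+0545: 2-byte form → D5 85.
U+9213: 3-byte form → E9 88 93.
U+64272: 4-byte form → F1 A4 89 B2.
Concatenated (19 bytes): EB AF 81 E1 8F A1 F0 90 91 8C D5 85 E9 88 93 F1 A4 89 B2.

EB AF 81 E1 8F A1 F0 90 91 8C D5 85 E9 88 93 F1 A4 89 B2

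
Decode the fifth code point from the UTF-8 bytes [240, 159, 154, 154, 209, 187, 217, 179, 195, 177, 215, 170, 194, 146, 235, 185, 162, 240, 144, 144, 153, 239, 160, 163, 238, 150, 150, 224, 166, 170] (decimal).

U+05EA

Offset 0: leading byte 0xF0 = 11110000 → 4-byte char #1 = F0 9F 9A 9A.
Offset 4: leading byte 0xD1 = 11010001 → 2-byte char #2 = D1 BB.
Offset 6: leading byte 0xD9 = 11011001 → 2-byte char #3 = D9 B3.
Offset 8: leading byte 0xC3 = 11000011 → 2-byte char #4 = C3 B1.
Offset 10: leading byte 0xD7 = 11010111 → 2-byte char #5 = D7 AA.
Leading byte 0xD7 = 11010111 matches 110xxxxx → 2-byte sequence.
Byte 1: 0xD7 = 11010111, payload 10111 (5 bits).
Byte 2: 0xAA = 10101010 (10xxxxxx ✓), payload 101010.
Concatenate: 10111101010 = 0x5EA (11 bits → U+05EA).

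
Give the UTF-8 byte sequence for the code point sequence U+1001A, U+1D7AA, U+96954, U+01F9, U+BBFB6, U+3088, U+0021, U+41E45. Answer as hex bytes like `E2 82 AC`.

F0 90 80 9A F0 9D 9E AA F2 96 A5 94 C7 B9 F2 BB BE B6 E3 82 88 21 F1 81 B9 85

U+1001A: 4-byte form → F0 90 80 9A.
U+1D7AA: 4-byte form → F0 9D 9E AA.
U+96954: 4-byte form → F2 96 A5 94.
U+01F9: 2-byte form → C7 B9.
U+BBFB6: 4-byte form → F2 BB BE B6.
U+3088: 3-byte form → E3 82 88.
U+0021: 1-byte form → 21.
U+41E45: 4-byte form → F1 81 B9 85.
Concatenated (26 bytes): F0 90 80 9A F0 9D 9E AA F2 96 A5 94 C7 B9 F2 BB BE B6 E3 82 88 21 F1 81 B9 85.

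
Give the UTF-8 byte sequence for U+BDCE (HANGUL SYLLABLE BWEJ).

U+BDCE = 0xBDCE = 48590 decimal. In range U+0800–U+FFFF → 3-byte form: 1110xxxx 10xxxxxx 10xxxxxx.
Binary (16 bits): 1011110111001110.
Split 4+6+6: 1011 | 110111 | 001110.
Byte 1: 11101011 = 0xEB.
Byte 2: 10110111 = 0xB7.
Byte 3: 10001110 = 0x8E.

EB B7 8E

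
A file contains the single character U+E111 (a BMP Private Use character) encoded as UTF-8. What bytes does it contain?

U+E111 = 0xE111 = 57617 decimal. In range U+0800–U+FFFF → 3-byte form: 1110xxxx 10xxxxxx 10xxxxxx.
Binary (16 bits): 1110000100010001.
Split 4+6+6: 1110 | 000100 | 010001.
Byte 1: 11101110 = 0xEE.
Byte 2: 10000100 = 0x84.
Byte 3: 10010001 = 0x91.

EE 84 91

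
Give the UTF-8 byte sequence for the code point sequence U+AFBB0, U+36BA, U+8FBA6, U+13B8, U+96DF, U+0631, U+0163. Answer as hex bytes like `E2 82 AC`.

F2 AF AE B0 E3 9A BA F2 8F AE A6 E1 8E B8 E9 9B 9F D8 B1 C5 A3

U+AFBB0: 4-byte form → F2 AF AE B0.
U+36BA: 3-byte form → E3 9A BA.
U+8FBA6: 4-byte form → F2 8F AE A6.
U+13B8: 3-byte form → E1 8E B8.
U+96DF: 3-byte form → E9 9B 9F.
U+0631: 2-byte form → D8 B1.
U+0163: 2-byte form → C5 A3.
Concatenated (21 bytes): F2 AF AE B0 E3 9A BA F2 8F AE A6 E1 8E B8 E9 9B 9F D8 B1 C5 A3.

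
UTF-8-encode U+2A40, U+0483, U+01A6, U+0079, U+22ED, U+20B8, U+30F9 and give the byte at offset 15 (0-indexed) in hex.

0x83

U+2A40 → 3-byte form E2 A9 80 at offsets 0–2.
U+0483 → 2-byte form D2 83 at offsets 3–4.
U+01A6 → 2-byte form C6 A6 at offsets 5–6.
U+0079 → 1-byte form 79 at offsets 7–7.
U+22ED → 3-byte form E2 8B AD at offsets 8–10.
U+20B8 → 3-byte form E2 82 B8 at offsets 11–13.
U+30F9 → 3-byte form E3 83 B9 at offsets 14–16.
Offset 15 falls in char 7's range; it's byte 2 of E3 83 B9 = 0x83.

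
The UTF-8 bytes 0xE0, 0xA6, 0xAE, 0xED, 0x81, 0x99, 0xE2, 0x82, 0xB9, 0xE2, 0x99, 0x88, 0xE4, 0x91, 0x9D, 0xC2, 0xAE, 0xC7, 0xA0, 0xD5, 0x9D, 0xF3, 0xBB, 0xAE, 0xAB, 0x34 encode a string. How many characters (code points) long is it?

Byte at offset 0: 0xE0 = 11100000 → 3-byte char (#1). Advance 3.
Byte at offset 3: 0xED = 11101101 → 3-byte char (#2). Advance 3.
Byte at offset 6: 0xE2 = 11100010 → 3-byte char (#3). Advance 3.
Byte at offset 9: 0xE2 = 11100010 → 3-byte char (#4). Advance 3.
Byte at offset 12: 0xE4 = 11100100 → 3-byte char (#5). Advance 3.
Byte at offset 15: 0xC2 = 11000010 → 2-byte char (#6). Advance 2.
Byte at offset 17: 0xC7 = 11000111 → 2-byte char (#7). Advance 2.
Byte at offset 19: 0xD5 = 11010101 → 2-byte char (#8). Advance 2.
Byte at offset 21: 0xF3 = 11110011 → 4-byte char (#9). Advance 4.
Byte at offset 25: 0x34 = 00110100 → 1-byte char (#10). Advance 1.
Reached end at offset 26 after 10 code points.

10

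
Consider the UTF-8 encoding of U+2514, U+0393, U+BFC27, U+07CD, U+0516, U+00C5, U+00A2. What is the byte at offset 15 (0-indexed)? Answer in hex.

0xC2

U+2514 → 3-byte form E2 94 94 at offsets 0–2.
U+0393 → 2-byte form CE 93 at offsets 3–4.
U+BFC27 → 4-byte form F2 BF B0 A7 at offsets 5–8.
U+07CD → 2-byte form DF 8D at offsets 9–10.
U+0516 → 2-byte form D4 96 at offsets 11–12.
U+00C5 → 2-byte form C3 85 at offsets 13–14.
U+00A2 → 2-byte form C2 A2 at offsets 15–16.
Offset 15 falls in char 7's range; it's byte 1 of C2 A2 = 0xC2.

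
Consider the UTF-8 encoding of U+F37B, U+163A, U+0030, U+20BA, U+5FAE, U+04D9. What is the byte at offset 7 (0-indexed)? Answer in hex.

0xE2

U+F37B → 3-byte form EF 8D BB at offsets 0–2.
U+163A → 3-byte form E1 98 BA at offsets 3–5.
U+0030 → 1-byte form 30 at offsets 6–6.
U+20BA → 3-byte form E2 82 BA at offsets 7–9.
Offset 7 falls in char 4's range; it's byte 1 of E2 82 BA = 0xE2.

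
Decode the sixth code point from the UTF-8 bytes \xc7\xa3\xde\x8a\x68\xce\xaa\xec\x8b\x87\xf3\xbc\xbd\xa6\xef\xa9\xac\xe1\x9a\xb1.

U+FCF66

Offset 0: leading byte 0xC7 = 11000111 → 2-byte char #1 = C7 A3.
Offset 2: leading byte 0xDE = 11011110 → 2-byte char #2 = DE 8A.
Offset 4: leading byte 0x68 = 01101000 → 1-byte char #3 = 68.
Offset 5: leading byte 0xCE = 11001110 → 2-byte char #4 = CE AA.
Offset 7: leading byte 0xEC = 11101100 → 3-byte char #5 = EC 8B 87.
Offset 10: leading byte 0xF3 = 11110011 → 4-byte char #6 = F3 BC BD A6.
Leading byte 0xF3 = 11110011 matches 11110xxx → 4-byte sequence.
Byte 1: 0xF3 = 11110011, payload 011 (3 bits).
Byte 2: 0xBC = 10111100 (10xxxxxx ✓), payload 111100.
Byte 3: 0xBD = 10111101 (10xxxxxx ✓), payload 111101.
Byte 4: 0xA6 = 10100110 (10xxxxxx ✓), payload 100110.
Concatenate: 011111100111101100110 = 0xFCF66 (21 bits → U+FCF66).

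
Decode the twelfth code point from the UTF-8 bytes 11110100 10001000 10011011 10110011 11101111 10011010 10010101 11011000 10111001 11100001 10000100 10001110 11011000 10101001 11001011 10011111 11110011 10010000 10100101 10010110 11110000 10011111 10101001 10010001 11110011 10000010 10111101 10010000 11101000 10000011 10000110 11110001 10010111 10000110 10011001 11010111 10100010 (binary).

Offset 0: leading byte 0xF4 = 11110100 → 4-byte char #1 = F4 88 9B B3.
Offset 4: leading byte 0xEF = 11101111 → 3-byte char #2 = EF 9A 95.
Offset 7: leading byte 0xD8 = 11011000 → 2-byte char #3 = D8 B9.
Offset 9: leading byte 0xE1 = 11100001 → 3-byte char #4 = E1 84 8E.
Offset 12: leading byte 0xD8 = 11011000 → 2-byte char #5 = D8 A9.
Offset 14: leading byte 0xCB = 11001011 → 2-byte char #6 = CB 9F.
Offset 16: leading byte 0xF3 = 11110011 → 4-byte char #7 = F3 90 A5 96.
Offset 20: leading byte 0xF0 = 11110000 → 4-byte char #8 = F0 9F A9 91.
Offset 24: leading byte 0xF3 = 11110011 → 4-byte char #9 = F3 82 BD 90.
Offset 28: leading byte 0xE8 = 11101000 → 3-byte char #10 = E8 83 86.
Offset 31: leading byte 0xF1 = 11110001 → 4-byte char #11 = F1 97 86 99.
Offset 35: leading byte 0xD7 = 11010111 → 2-byte char #12 = D7 A2.
Leading byte 0xD7 = 11010111 matches 110xxxxx → 2-byte sequence.
Byte 1: 0xD7 = 11010111, payload 10111 (5 bits).
Byte 2: 0xA2 = 10100010 (10xxxxxx ✓), payload 100010.
Concatenate: 10111100010 = 0x5E2 (11 bits → U+05E2).

U+05E2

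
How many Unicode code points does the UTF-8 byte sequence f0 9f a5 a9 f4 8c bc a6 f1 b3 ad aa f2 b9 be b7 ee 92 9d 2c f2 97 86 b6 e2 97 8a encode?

8

Byte at offset 0: 0xF0 = 11110000 → 4-byte char (#1). Advance 4.
Byte at offset 4: 0xF4 = 11110100 → 4-byte char (#2). Advance 4.
Byte at offset 8: 0xF1 = 11110001 → 4-byte char (#3). Advance 4.
Byte at offset 12: 0xF2 = 11110010 → 4-byte char (#4). Advance 4.
Byte at offset 16: 0xEE = 11101110 → 3-byte char (#5). Advance 3.
Byte at offset 19: 0x2C = 00101100 → 1-byte char (#6). Advance 1.
Byte at offset 20: 0xF2 = 11110010 → 4-byte char (#7). Advance 4.
Byte at offset 24: 0xE2 = 11100010 → 3-byte char (#8). Advance 3.
Reached end at offset 27 after 8 code points.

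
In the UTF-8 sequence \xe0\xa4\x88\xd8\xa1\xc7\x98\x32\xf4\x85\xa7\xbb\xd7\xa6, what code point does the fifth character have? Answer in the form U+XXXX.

Offset 0: leading byte 0xE0 = 11100000 → 3-byte char #1 = E0 A4 88.
Offset 3: leading byte 0xD8 = 11011000 → 2-byte char #2 = D8 A1.
Offset 5: leading byte 0xC7 = 11000111 → 2-byte char #3 = C7 98.
Offset 7: leading byte 0x32 = 00110010 → 1-byte char #4 = 32.
Offset 8: leading byte 0xF4 = 11110100 → 4-byte char #5 = F4 85 A7 BB.
Leading byte 0xF4 = 11110100 matches 11110xxx → 4-byte sequence.
Byte 1: 0xF4 = 11110100, payload 100 (3 bits).
Byte 2: 0x85 = 10000101 (10xxxxxx ✓), payload 000101.
Byte 3: 0xA7 = 10100111 (10xxxxxx ✓), payload 100111.
Byte 4: 0xBB = 10111011 (10xxxxxx ✓), payload 111011.
Concatenate: 100000101100111111011 = 0x1059FB (21 bits → U+1059FB).

U+1059FB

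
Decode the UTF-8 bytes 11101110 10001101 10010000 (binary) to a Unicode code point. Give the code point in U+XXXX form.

Leading byte 0xEE = 11101110 matches 1110xxxx → 3-byte sequence.
Byte 1: 0xEE = 11101110, payload 1110 (4 bits).
Byte 2: 0x8D = 10001101 (10xxxxxx ✓), payload 001101.
Byte 3: 0x90 = 10010000 (10xxxxxx ✓), payload 010000.
Concatenate: 1110001101010000 = 0xE350 (16 bits → U+E350).

U+E350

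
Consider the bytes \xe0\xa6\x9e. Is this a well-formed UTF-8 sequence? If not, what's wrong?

Leading byte 0xE0 = 11100000 → 3-byte form.
Continuation bytes 0xA6=10100110, 0x9E=10011110 all match 10xxxxxx.
Decoded value 0x99E is ≥ 0x800 (shortest form) and not a surrogate.

valid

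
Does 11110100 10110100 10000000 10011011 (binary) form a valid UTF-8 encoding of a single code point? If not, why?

Leading byte 0xF4 = 11110100 → 4-byte form.
Payload = 0x13401B, which exceeds U+10FFFF, the maximum Unicode code point. (Leading bytes F5–FF, or F4 followed by ≥ 0x90, are invalid.)

invalid (encodes a value above U+10FFFF)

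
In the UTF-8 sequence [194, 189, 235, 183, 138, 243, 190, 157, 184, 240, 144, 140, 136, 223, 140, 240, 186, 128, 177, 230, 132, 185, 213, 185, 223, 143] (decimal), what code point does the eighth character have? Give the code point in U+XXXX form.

Offset 0: leading byte 0xC2 = 11000010 → 2-byte char #1 = C2 BD.
Offset 2: leading byte 0xEB = 11101011 → 3-byte char #2 = EB B7 8A.
Offset 5: leading byte 0xF3 = 11110011 → 4-byte char #3 = F3 BE 9D B8.
Offset 9: leading byte 0xF0 = 11110000 → 4-byte char #4 = F0 90 8C 88.
Offset 13: leading byte 0xDF = 11011111 → 2-byte char #5 = DF 8C.
Offset 15: leading byte 0xF0 = 11110000 → 4-byte char #6 = F0 BA 80 B1.
Offset 19: leading byte 0xE6 = 11100110 → 3-byte char #7 = E6 84 B9.
Offset 22: leading byte 0xD5 = 11010101 → 2-byte char #8 = D5 B9.
Leading byte 0xD5 = 11010101 matches 110xxxxx → 2-byte sequence.
Byte 1: 0xD5 = 11010101, payload 10101 (5 bits).
Byte 2: 0xB9 = 10111001 (10xxxxxx ✓), payload 111001.
Concatenate: 10101111001 = 0x579 (11 bits → U+0579).

U+0579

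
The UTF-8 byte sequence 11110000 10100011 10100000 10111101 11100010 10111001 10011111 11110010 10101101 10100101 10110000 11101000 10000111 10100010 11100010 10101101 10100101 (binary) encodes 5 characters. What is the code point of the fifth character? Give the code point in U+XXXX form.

U+2B65

Offset 0: leading byte 0xF0 = 11110000 → 4-byte char #1 = F0 A3 A0 BD.
Offset 4: leading byte 0xE2 = 11100010 → 3-byte char #2 = E2 B9 9F.
Offset 7: leading byte 0xF2 = 11110010 → 4-byte char #3 = F2 AD A5 B0.
Offset 11: leading byte 0xE8 = 11101000 → 3-byte char #4 = E8 87 A2.
Offset 14: leading byte 0xE2 = 11100010 → 3-byte char #5 = E2 AD A5.
Leading byte 0xE2 = 11100010 matches 1110xxxx → 3-byte sequence.
Byte 1: 0xE2 = 11100010, payload 0010 (4 bits).
Byte 2: 0xAD = 10101101 (10xxxxxx ✓), payload 101101.
Byte 3: 0xA5 = 10100101 (10xxxxxx ✓), payload 100101.
Concatenate: 0010101101100101 = 0x2B65 (16 bits → U+2B65).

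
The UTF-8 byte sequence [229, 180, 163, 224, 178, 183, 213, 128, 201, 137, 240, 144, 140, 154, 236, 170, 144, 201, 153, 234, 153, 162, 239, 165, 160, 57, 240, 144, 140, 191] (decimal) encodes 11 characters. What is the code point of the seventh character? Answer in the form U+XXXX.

Offset 0: leading byte 0xE5 = 11100101 → 3-byte char #1 = E5 B4 A3.
Offset 3: leading byte 0xE0 = 11100000 → 3-byte char #2 = E0 B2 B7.
Offset 6: leading byte 0xD5 = 11010101 → 2-byte char #3 = D5 80.
Offset 8: leading byte 0xC9 = 11001001 → 2-byte char #4 = C9 89.
Offset 10: leading byte 0xF0 = 11110000 → 4-byte char #5 = F0 90 8C 9A.
Offset 14: leading byte 0xEC = 11101100 → 3-byte char #6 = EC AA 90.
Offset 17: leading byte 0xC9 = 11001001 → 2-byte char #7 = C9 99.
Leading byte 0xC9 = 11001001 matches 110xxxxx → 2-byte sequence.
Byte 1: 0xC9 = 11001001, payload 01001 (5 bits).
Byte 2: 0x99 = 10011001 (10xxxxxx ✓), payload 011001.
Concatenate: 01001011001 = 0x259 (11 bits → U+0259).

U+0259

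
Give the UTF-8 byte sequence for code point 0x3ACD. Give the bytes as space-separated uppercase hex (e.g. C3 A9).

U+3ACD = 0x3ACD = 15053 decimal. In range U+0800–U+FFFF → 3-byte form: 1110xxxx 10xxxxxx 10xxxxxx.
Binary (16 bits): 0011101011001101.
Split 4+6+6: 0011 | 101011 | 001101.
Byte 1: 11100011 = 0xE3.
Byte 2: 10101011 = 0xAB.
Byte 3: 10001101 = 0x8D.

E3 AB 8D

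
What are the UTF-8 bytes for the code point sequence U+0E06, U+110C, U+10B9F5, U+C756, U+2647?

E0 B8 86 E1 84 8C F4 8B A7 B5 EC 9D 96 E2 99 87

U+0E06: 3-byte form → E0 B8 86.
U+110C: 3-byte form → E1 84 8C.
U+10B9F5: 4-byte form → F4 8B A7 B5.
U+C756: 3-byte form → EC 9D 96.
U+2647: 3-byte form → E2 99 87.
Concatenated (16 bytes): E0 B8 86 E1 84 8C F4 8B A7 B5 EC 9D 96 E2 99 87.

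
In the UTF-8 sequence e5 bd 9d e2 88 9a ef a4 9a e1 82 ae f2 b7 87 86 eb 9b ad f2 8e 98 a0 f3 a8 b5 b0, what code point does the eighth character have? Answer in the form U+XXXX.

Offset 0: leading byte 0xE5 = 11100101 → 3-byte char #1 = E5 BD 9D.
Offset 3: leading byte 0xE2 = 11100010 → 3-byte char #2 = E2 88 9A.
Offset 6: leading byte 0xEF = 11101111 → 3-byte char #3 = EF A4 9A.
Offset 9: leading byte 0xE1 = 11100001 → 3-byte char #4 = E1 82 AE.
Offset 12: leading byte 0xF2 = 11110010 → 4-byte char #5 = F2 B7 87 86.
Offset 16: leading byte 0xEB = 11101011 → 3-byte char #6 = EB 9B AD.
Offset 19: leading byte 0xF2 = 11110010 → 4-byte char #7 = F2 8E 98 A0.
Offset 23: leading byte 0xF3 = 11110011 → 4-byte char #8 = F3 A8 B5 B0.
Leading byte 0xF3 = 11110011 matches 11110xxx → 4-byte sequence.
Byte 1: 0xF3 = 11110011, payload 011 (3 bits).
Byte 2: 0xA8 = 10101000 (10xxxxxx ✓), payload 101000.
Byte 3: 0xB5 = 10110101 (10xxxxxx ✓), payload 110101.
Byte 4: 0xB0 = 10110000 (10xxxxxx ✓), payload 110000.
Concatenate: 011101000110101110000 = 0xE8D70 (21 bits → U+E8D70).

U+E8D70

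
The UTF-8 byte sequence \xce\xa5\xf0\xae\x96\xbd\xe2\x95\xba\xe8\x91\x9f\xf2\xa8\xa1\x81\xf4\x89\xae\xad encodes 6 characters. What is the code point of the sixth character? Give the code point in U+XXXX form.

Offset 0: leading byte 0xCE = 11001110 → 2-byte char #1 = CE A5.
Offset 2: leading byte 0xF0 = 11110000 → 4-byte char #2 = F0 AE 96 BD.
Offset 6: leading byte 0xE2 = 11100010 → 3-byte char #3 = E2 95 BA.
Offset 9: leading byte 0xE8 = 11101000 → 3-byte char #4 = E8 91 9F.
Offset 12: leading byte 0xF2 = 11110010 → 4-byte char #5 = F2 A8 A1 81.
Offset 16: leading byte 0xF4 = 11110100 → 4-byte char #6 = F4 89 AE AD.
Leading byte 0xF4 = 11110100 matches 11110xxx → 4-byte sequence.
Byte 1: 0xF4 = 11110100, payload 100 (3 bits).
Byte 2: 0x89 = 10001001 (10xxxxxx ✓), payload 001001.
Byte 3: 0xAE = 10101110 (10xxxxxx ✓), payload 101110.
Byte 4: 0xAD = 10101101 (10xxxxxx ✓), payload 101101.
Concatenate: 100001001101110101101 = 0x109BAD (21 bits → U+109BAD).

U+109BAD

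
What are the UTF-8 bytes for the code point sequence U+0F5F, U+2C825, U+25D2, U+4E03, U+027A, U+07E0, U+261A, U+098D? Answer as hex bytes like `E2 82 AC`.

E0 BD 9F F0 AC A0 A5 E2 97 92 E4 B8 83 C9 BA DF A0 E2 98 9A E0 A6 8D

U+0F5F: 3-byte form → E0 BD 9F.
U+2C825: 4-byte form → F0 AC A0 A5.
U+25D2: 3-byte form → E2 97 92.
U+4E03: 3-byte form → E4 B8 83.
U+027A: 2-byte form → C9 BA.
U+07E0: 2-byte form → DF A0.
U+261A: 3-byte form → E2 98 9A.
U+098D: 3-byte form → E0 A6 8D.
Concatenated (23 bytes): E0 BD 9F F0 AC A0 A5 E2 97 92 E4 B8 83 C9 BA DF A0 E2 98 9A E0 A6 8D.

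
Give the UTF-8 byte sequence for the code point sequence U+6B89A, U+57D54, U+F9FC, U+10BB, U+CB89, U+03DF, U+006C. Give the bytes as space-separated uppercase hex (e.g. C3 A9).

F1 AB A2 9A F1 97 B5 94 EF A7 BC E1 82 BB EC AE 89 CF 9F 6C

U+6B89A: 4-byte form → F1 AB A2 9A.
U+57D54: 4-byte form → F1 97 B5 94.
U+F9FC: 3-byte form → EF A7 BC.
U+10BB: 3-byte form → E1 82 BB.
U+CB89: 3-byte form → EC AE 89.
U+03DF: 2-byte form → CF 9F.
U+006C: 1-byte form → 6C.
Concatenated (20 bytes): F1 AB A2 9A F1 97 B5 94 EF A7 BC E1 82 BB EC AE 89 CF 9F 6C.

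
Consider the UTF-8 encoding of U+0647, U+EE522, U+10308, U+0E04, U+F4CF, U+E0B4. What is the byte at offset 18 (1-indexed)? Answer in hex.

0x82

1-indexed offset 18 is 0-indexed offset 17.
U+0647 → 2-byte form D9 87 at offsets 0–1.
U+EE522 → 4-byte form F3 AE 94 A2 at offsets 2–5.
U+10308 → 4-byte form F0 90 8C 88 at offsets 6–9.
U+0E04 → 3-byte form E0 B8 84 at offsets 10–12.
U+F4CF → 3-byte form EF 93 8F at offsets 13–15.
U+E0B4 → 3-byte form EE 82 B4 at offsets 16–18.
Offset 17 falls in char 6's range; it's byte 2 of EE 82 B4 = 0x82.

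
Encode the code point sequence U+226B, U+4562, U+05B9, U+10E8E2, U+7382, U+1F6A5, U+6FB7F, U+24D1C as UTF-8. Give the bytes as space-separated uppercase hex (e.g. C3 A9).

U+226B: 3-byte form → E2 89 AB.
U+4562: 3-byte form → E4 95 A2.
U+05B9: 2-byte form → D6 B9.
U+10E8E2: 4-byte form → F4 8E A3 A2.
U+7382: 3-byte form → E7 8E 82.
U+1F6A5: 4-byte form → F0 9F 9A A5.
U+6FB7F: 4-byte form → F1 AF AD BF.
U+24D1C: 4-byte form → F0 A4 B4 9C.
Concatenated (27 bytes): E2 89 AB E4 95 A2 D6 B9 F4 8E A3 A2 E7 8E 82 F0 9F 9A A5 F1 AF AD BF F0 A4 B4 9C.

E2 89 AB E4 95 A2 D6 B9 F4 8E A3 A2 E7 8E 82 F0 9F 9A A5 F1 AF AD BF F0 A4 B4 9C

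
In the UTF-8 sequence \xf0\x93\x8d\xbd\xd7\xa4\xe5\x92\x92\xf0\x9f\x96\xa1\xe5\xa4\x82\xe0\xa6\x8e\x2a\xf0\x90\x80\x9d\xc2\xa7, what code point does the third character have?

U+5492

Offset 0: leading byte 0xF0 = 11110000 → 4-byte char #1 = F0 93 8D BD.
Offset 4: leading byte 0xD7 = 11010111 → 2-byte char #2 = D7 A4.
Offset 6: leading byte 0xE5 = 11100101 → 3-byte char #3 = E5 92 92.
Leading byte 0xE5 = 11100101 matches 1110xxxx → 3-byte sequence.
Byte 1: 0xE5 = 11100101, payload 0101 (4 bits).
Byte 2: 0x92 = 10010010 (10xxxxxx ✓), payload 010010.
Byte 3: 0x92 = 10010010 (10xxxxxx ✓), payload 010010.
Concatenate: 0101010010010010 = 0x5492 (16 bits → U+5492).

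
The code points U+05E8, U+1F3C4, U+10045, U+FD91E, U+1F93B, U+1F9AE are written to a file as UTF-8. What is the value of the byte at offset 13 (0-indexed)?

0x9E

U+05E8 → 2-byte form D7 A8 at offsets 0–1.
U+1F3C4 → 4-byte form F0 9F 8F 84 at offsets 2–5.
U+10045 → 4-byte form F0 90 81 85 at offsets 6–9.
U+FD91E → 4-byte form F3 BD A4 9E at offsets 10–13.
Offset 13 falls in char 4's range; it's byte 4 of F3 BD A4 9E = 0x9E.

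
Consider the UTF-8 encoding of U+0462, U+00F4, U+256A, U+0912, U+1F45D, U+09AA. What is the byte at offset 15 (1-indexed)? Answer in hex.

0xE0

1-indexed offset 15 is 0-indexed offset 14.
U+0462 → 2-byte form D1 A2 at offsets 0–1.
U+00F4 → 2-byte form C3 B4 at offsets 2–3.
U+256A → 3-byte form E2 95 AA at offsets 4–6.
U+0912 → 3-byte form E0 A4 92 at offsets 7–9.
U+1F45D → 4-byte form F0 9F 91 9D at offsets 10–13.
U+09AA → 3-byte form E0 A6 AA at offsets 14–16.
Offset 14 falls in char 6's range; it's byte 1 of E0 A6 AA = 0xE0.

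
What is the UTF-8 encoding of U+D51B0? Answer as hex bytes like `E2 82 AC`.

F3 95 86 B0

U+D51B0 = 0xD51B0 = 872880 decimal. In range U+10000–U+10FFFF → 4-byte form: 11110xxx 10xxxxxx 10xxxxxx 10xxxxxx.
Binary (21 bits): 011010101000110110000.
Split 3+6+6+6: 011 | 010101 | 000110 | 110000.
Byte 1: 11110011 = 0xF3.
Byte 2: 10010101 = 0x95.
Byte 3: 10000110 = 0x86.
Byte 4: 10110000 = 0xB0.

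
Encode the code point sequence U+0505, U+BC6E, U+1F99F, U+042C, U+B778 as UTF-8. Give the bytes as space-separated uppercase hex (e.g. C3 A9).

D4 85 EB B1 AE F0 9F A6 9F D0 AC EB 9D B8

U+0505: 2-byte form → D4 85.
U+BC6E: 3-byte form → EB B1 AE.
U+1F99F: 4-byte form → F0 9F A6 9F.
U+042C: 2-byte form → D0 AC.
U+B778: 3-byte form → EB 9D B8.
Concatenated (14 bytes): D4 85 EB B1 AE F0 9F A6 9F D0 AC EB 9D B8.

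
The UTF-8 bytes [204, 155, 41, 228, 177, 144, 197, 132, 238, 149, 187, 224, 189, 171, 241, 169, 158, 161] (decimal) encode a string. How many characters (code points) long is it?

Byte at offset 0: 0xCC = 11001100 → 2-byte char (#1). Advance 2.
Byte at offset 2: 0x29 = 00101001 → 1-byte char (#2). Advance 1.
Byte at offset 3: 0xE4 = 11100100 → 3-byte char (#3). Advance 3.
Byte at offset 6: 0xC5 = 11000101 → 2-byte char (#4). Advance 2.
Byte at offset 8: 0xEE = 11101110 → 3-byte char (#5). Advance 3.
Byte at offset 11: 0xE0 = 11100000 → 3-byte char (#6). Advance 3.
Byte at offset 14: 0xF1 = 11110001 → 4-byte char (#7). Advance 4.
Reached end at offset 18 after 7 code points.

7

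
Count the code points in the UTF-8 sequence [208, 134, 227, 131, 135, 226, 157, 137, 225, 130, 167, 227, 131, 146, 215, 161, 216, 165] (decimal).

7

Byte at offset 0: 0xD0 = 11010000 → 2-byte char (#1). Advance 2.
Byte at offset 2: 0xE3 = 11100011 → 3-byte char (#2). Advance 3.
Byte at offset 5: 0xE2 = 11100010 → 3-byte char (#3). Advance 3.
Byte at offset 8: 0xE1 = 11100001 → 3-byte char (#4). Advance 3.
Byte at offset 11: 0xE3 = 11100011 → 3-byte char (#5). Advance 3.
Byte at offset 14: 0xD7 = 11010111 → 2-byte char (#6). Advance 2.
Byte at offset 16: 0xD8 = 11011000 → 2-byte char (#7). Advance 2.
Reached end at offset 18 after 7 code points.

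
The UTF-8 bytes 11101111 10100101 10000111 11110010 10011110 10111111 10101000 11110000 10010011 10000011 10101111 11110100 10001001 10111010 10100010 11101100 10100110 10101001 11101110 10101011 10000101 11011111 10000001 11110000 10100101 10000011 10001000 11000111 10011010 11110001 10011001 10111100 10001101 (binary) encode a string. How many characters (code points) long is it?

10

Byte at offset 0: 0xEF = 11101111 → 3-byte char (#1). Advance 3.
Byte at offset 3: 0xF2 = 11110010 → 4-byte char (#2). Advance 4.
Byte at offset 7: 0xF0 = 11110000 → 4-byte char (#3). Advance 4.
Byte at offset 11: 0xF4 = 11110100 → 4-byte char (#4). Advance 4.
Byte at offset 15: 0xEC = 11101100 → 3-byte char (#5). Advance 3.
Byte at offset 18: 0xEE = 11101110 → 3-byte char (#6). Advance 3.
Byte at offset 21: 0xDF = 11011111 → 2-byte char (#7). Advance 2.
Byte at offset 23: 0xF0 = 11110000 → 4-byte char (#8). Advance 4.
Byte at offset 27: 0xC7 = 11000111 → 2-byte char (#9). Advance 2.
Byte at offset 29: 0xF1 = 11110001 → 4-byte char (#10). Advance 4.
Reached end at offset 33 after 10 code points.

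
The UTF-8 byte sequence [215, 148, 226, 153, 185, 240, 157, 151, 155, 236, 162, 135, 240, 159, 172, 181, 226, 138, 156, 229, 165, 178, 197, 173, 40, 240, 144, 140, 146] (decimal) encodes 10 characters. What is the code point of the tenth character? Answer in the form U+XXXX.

U+10312

Offset 0: leading byte 0xD7 = 11010111 → 2-byte char #1 = D7 94.
Offset 2: leading byte 0xE2 = 11100010 → 3-byte char #2 = E2 99 B9.
Offset 5: leading byte 0xF0 = 11110000 → 4-byte char #3 = F0 9D 97 9B.
Offset 9: leading byte 0xEC = 11101100 → 3-byte char #4 = EC A2 87.
Offset 12: leading byte 0xF0 = 11110000 → 4-byte char #5 = F0 9F AC B5.
Offset 16: leading byte 0xE2 = 11100010 → 3-byte char #6 = E2 8A 9C.
Offset 19: leading byte 0xE5 = 11100101 → 3-byte char #7 = E5 A5 B2.
Offset 22: leading byte 0xC5 = 11000101 → 2-byte char #8 = C5 AD.
Offset 24: leading byte 0x28 = 00101000 → 1-byte char #9 = 28.
Offset 25: leading byte 0xF0 = 11110000 → 4-byte char #10 = F0 90 8C 92.
Leading byte 0xF0 = 11110000 matches 11110xxx → 4-byte sequence.
Byte 1: 0xF0 = 11110000, payload 000 (3 bits).
Byte 2: 0x90 = 10010000 (10xxxxxx ✓), payload 010000.
Byte 3: 0x8C = 10001100 (10xxxxxx ✓), payload 001100.
Byte 4: 0x92 = 10010010 (10xxxxxx ✓), payload 010010.
Concatenate: 000010000001100010010 = 0x10312 (21 bits → U+10312).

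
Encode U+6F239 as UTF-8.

F1 AF 88 B9

U+6F239 = 0x6F239 = 455225 decimal. In range U+10000–U+10FFFF → 4-byte form: 11110xxx 10xxxxxx 10xxxxxx 10xxxxxx.
Binary (21 bits): 001101111001000111001.
Split 3+6+6+6: 001 | 101111 | 001000 | 111001.
Byte 1: 11110001 = 0xF1.
Byte 2: 10101111 = 0xAF.
Byte 3: 10001000 = 0x88.
Byte 4: 10111001 = 0xB9.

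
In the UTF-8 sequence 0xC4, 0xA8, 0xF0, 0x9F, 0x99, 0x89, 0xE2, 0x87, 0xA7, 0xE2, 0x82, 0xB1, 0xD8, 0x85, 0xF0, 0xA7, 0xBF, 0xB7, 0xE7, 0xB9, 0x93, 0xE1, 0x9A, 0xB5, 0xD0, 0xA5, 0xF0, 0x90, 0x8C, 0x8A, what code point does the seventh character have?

U+7E53

Offset 0: leading byte 0xC4 = 11000100 → 2-byte char #1 = C4 A8.
Offset 2: leading byte 0xF0 = 11110000 → 4-byte char #2 = F0 9F 99 89.
Offset 6: leading byte 0xE2 = 11100010 → 3-byte char #3 = E2 87 A7.
Offset 9: leading byte 0xE2 = 11100010 → 3-byte char #4 = E2 82 B1.
Offset 12: leading byte 0xD8 = 11011000 → 2-byte char #5 = D8 85.
Offset 14: leading byte 0xF0 = 11110000 → 4-byte char #6 = F0 A7 BF B7.
Offset 18: leading byte 0xE7 = 11100111 → 3-byte char #7 = E7 B9 93.
Leading byte 0xE7 = 11100111 matches 1110xxxx → 3-byte sequence.
Byte 1: 0xE7 = 11100111, payload 0111 (4 bits).
Byte 2: 0xB9 = 10111001 (10xxxxxx ✓), payload 111001.
Byte 3: 0x93 = 10010011 (10xxxxxx ✓), payload 010011.
Concatenate: 0111111001010011 = 0x7E53 (16 bits → U+7E53).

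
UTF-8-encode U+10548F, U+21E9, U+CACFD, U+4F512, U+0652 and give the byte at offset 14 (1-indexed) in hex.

0x94

1-indexed offset 14 is 0-indexed offset 13.
U+10548F → 4-byte form F4 85 92 8F at offsets 0–3.
U+21E9 → 3-byte form E2 87 A9 at offsets 4–6.
U+CACFD → 4-byte form F3 8A B3 BD at offsets 7–10.
U+4F512 → 4-byte form F1 8F 94 92 at offsets 11–14.
Offset 13 falls in char 4's range; it's byte 3 of F1 8F 94 92 = 0x94.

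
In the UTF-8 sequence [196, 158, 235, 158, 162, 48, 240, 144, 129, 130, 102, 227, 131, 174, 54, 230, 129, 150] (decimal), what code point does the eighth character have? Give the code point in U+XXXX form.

U+6056

Offset 0: leading byte 0xC4 = 11000100 → 2-byte char #1 = C4 9E.
Offset 2: leading byte 0xEB = 11101011 → 3-byte char #2 = EB 9E A2.
Offset 5: leading byte 0x30 = 00110000 → 1-byte char #3 = 30.
Offset 6: leading byte 0xF0 = 11110000 → 4-byte char #4 = F0 90 81 82.
Offset 10: leading byte 0x66 = 01100110 → 1-byte char #5 = 66.
Offset 11: leading byte 0xE3 = 11100011 → 3-byte char #6 = E3 83 AE.
Offset 14: leading byte 0x36 = 00110110 → 1-byte char #7 = 36.
Offset 15: leading byte 0xE6 = 11100110 → 3-byte char #8 = E6 81 96.
Leading byte 0xE6 = 11100110 matches 1110xxxx → 3-byte sequence.
Byte 1: 0xE6 = 11100110, payload 0110 (4 bits).
Byte 2: 0x81 = 10000001 (10xxxxxx ✓), payload 000001.
Byte 3: 0x96 = 10010110 (10xxxxxx ✓), payload 010110.
Concatenate: 0110000001010110 = 0x6056 (16 bits → U+6056).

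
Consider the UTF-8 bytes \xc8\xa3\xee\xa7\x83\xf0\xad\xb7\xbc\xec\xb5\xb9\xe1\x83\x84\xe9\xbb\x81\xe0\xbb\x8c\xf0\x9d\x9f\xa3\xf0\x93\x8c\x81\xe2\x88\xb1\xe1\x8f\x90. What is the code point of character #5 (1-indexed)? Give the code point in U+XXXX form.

U+10C4

Offset 0: leading byte 0xC8 = 11001000 → 2-byte char #1 = C8 A3.
Offset 2: leading byte 0xEE = 11101110 → 3-byte char #2 = EE A7 83.
Offset 5: leading byte 0xF0 = 11110000 → 4-byte char #3 = F0 AD B7 BC.
Offset 9: leading byte 0xEC = 11101100 → 3-byte char #4 = EC B5 B9.
Offset 12: leading byte 0xE1 = 11100001 → 3-byte char #5 = E1 83 84.
Leading byte 0xE1 = 11100001 matches 1110xxxx → 3-byte sequence.
Byte 1: 0xE1 = 11100001, payload 0001 (4 bits).
Byte 2: 0x83 = 10000011 (10xxxxxx ✓), payload 000011.
Byte 3: 0x84 = 10000100 (10xxxxxx ✓), payload 000100.
Concatenate: 0001000011000100 = 0x10C4 (16 bits → U+10C4).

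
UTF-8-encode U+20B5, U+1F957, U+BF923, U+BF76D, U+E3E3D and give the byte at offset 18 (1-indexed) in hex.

0xB8

1-indexed offset 18 is 0-indexed offset 17.
U+20B5 → 3-byte form E2 82 B5 at offsets 0–2.
U+1F957 → 4-byte form F0 9F A5 97 at offsets 3–6.
U+BF923 → 4-byte form F2 BF A4 A3 at offsets 7–10.
U+BF76D → 4-byte form F2 BF 9D AD at offsets 11–14.
U+E3E3D → 4-byte form F3 A3 B8 BD at offsets 15–18.
Offset 17 falls in char 5's range; it's byte 3 of F3 A3 B8 BD = 0xB8.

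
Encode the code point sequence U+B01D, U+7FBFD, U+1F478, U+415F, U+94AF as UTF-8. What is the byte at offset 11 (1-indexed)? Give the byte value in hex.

1-indexed offset 11 is 0-indexed offset 10.
U+B01D → 3-byte form EB 80 9D at offsets 0–2.
U+7FBFD → 4-byte form F1 BF AF BD at offsets 3–6.
U+1F478 → 4-byte form F0 9F 91 B8 at offsets 7–10.
Offset 10 falls in char 3's range; it's byte 4 of F0 9F 91 B8 = 0xB8.

0xB8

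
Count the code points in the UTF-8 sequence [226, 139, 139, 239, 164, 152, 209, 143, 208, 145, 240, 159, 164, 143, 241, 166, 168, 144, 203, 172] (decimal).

Byte at offset 0: 0xE2 = 11100010 → 3-byte char (#1). Advance 3.
Byte at offset 3: 0xEF = 11101111 → 3-byte char (#2). Advance 3.
Byte at offset 6: 0xD1 = 11010001 → 2-byte char (#3). Advance 2.
Byte at offset 8: 0xD0 = 11010000 → 2-byte char (#4). Advance 2.
Byte at offset 10: 0xF0 = 11110000 → 4-byte char (#5). Advance 4.
Byte at offset 14: 0xF1 = 11110001 → 4-byte char (#6). Advance 4.
Byte at offset 18: 0xCB = 11001011 → 2-byte char (#7). Advance 2.
Reached end at offset 20 after 7 code points.

7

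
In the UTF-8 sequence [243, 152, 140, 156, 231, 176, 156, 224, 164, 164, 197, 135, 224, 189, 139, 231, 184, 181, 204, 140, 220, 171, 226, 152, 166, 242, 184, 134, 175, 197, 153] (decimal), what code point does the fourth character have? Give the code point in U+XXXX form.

Offset 0: leading byte 0xF3 = 11110011 → 4-byte char #1 = F3 98 8C 9C.
Offset 4: leading byte 0xE7 = 11100111 → 3-byte char #2 = E7 B0 9C.
Offset 7: leading byte 0xE0 = 11100000 → 3-byte char #3 = E0 A4 A4.
Offset 10: leading byte 0xC5 = 11000101 → 2-byte char #4 = C5 87.
Leading byte 0xC5 = 11000101 matches 110xxxxx → 2-byte sequence.
Byte 1: 0xC5 = 11000101, payload 00101 (5 bits).
Byte 2: 0x87 = 10000111 (10xxxxxx ✓), payload 000111.
Concatenate: 00101000111 = 0x147 (11 bits → U+0147).

U+0147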